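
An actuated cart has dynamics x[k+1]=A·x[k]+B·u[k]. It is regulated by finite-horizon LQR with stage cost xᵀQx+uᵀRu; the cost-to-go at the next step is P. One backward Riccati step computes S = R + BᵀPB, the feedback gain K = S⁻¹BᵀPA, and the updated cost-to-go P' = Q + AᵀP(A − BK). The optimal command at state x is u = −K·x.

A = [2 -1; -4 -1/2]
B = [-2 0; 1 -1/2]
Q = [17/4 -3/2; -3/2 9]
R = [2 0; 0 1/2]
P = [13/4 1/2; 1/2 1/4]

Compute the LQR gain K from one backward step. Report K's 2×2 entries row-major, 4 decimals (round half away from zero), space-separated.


-0.6923 0.4744 0.4615 0.2393

BᵀP = [-6.0000 -0.7500; -0.2500 -0.1250]
S = R + BᵀPB = [2 0; 0 1/2] + [11.2500 0.3750; 0.3750 0.0625] = [13.2500 0.3750; 0.3750 0.5625]
BᵀPA = [-9.0000 6.3750; 0.0000 0.3125]
K = S⁻¹·BᵀPA = [-0.6923 0.4744; 0.4615 0.2393]
A−BK = [0.6154 -0.0513; -3.0769 -0.8547]
AᵀP(A−BK) = [2.7692 -0.2308; -0.2308 0.7137]
P' = Q + AᵀP(A−BK) = [7.0192 -1.7308; -1.7308 9.7137]
tr(P') = 16.7329


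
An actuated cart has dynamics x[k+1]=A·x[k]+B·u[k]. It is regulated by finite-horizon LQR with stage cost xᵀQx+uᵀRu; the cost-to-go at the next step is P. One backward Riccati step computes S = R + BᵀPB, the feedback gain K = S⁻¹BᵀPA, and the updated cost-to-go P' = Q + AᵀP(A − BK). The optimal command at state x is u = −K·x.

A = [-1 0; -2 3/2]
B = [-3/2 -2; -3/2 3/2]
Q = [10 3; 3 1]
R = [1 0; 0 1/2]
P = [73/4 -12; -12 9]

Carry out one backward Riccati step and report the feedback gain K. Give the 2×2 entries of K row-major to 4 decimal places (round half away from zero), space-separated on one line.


BᵀP = [-9.3750 4.5000; -54.5000 37.5000]
S = R + BᵀPB = [1 0; 0 1/2] + [7.3125 25.5000; 25.5000 165.2500] = [8.3125 25.5000; 25.5000 165.7500]
BᵀPA = [0.3750 6.7500; -20.5000 56.2500]
K = S⁻¹·BᵀPA = [0.8039 -0.4337; -0.2474 0.4061]
A−BK = [-0.2888 0.1616; -0.4230 0.2403]
AᵀP(A−BK) = [0.8776 -0.5124; -0.5124 0.3349]
P' = Q + AᵀP(A−BK) = [10.8776 2.4876; 2.4876 1.3349]
tr(P') = 12.2124

0.8039 -0.4337 -0.2474 0.4061


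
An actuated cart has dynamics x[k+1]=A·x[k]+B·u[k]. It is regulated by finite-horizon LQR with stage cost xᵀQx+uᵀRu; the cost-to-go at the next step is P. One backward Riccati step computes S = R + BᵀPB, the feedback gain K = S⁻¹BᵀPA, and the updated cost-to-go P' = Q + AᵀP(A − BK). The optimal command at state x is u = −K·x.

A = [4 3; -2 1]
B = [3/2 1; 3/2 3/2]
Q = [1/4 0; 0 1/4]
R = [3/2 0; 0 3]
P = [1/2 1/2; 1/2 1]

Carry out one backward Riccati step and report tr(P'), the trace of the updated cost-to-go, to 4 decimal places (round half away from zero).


5.9622

BᵀP = [1.5000 2.2500; 1.2500 2.0000]
S = R + BᵀPB = [3/2 0; 0 3] + [5.6250 4.8750; 4.8750 4.2500] = [7.1250 4.8750; 4.8750 7.2500]
BᵀPA = [1.5000 6.7500; 1.0000 5.7500]
K = S⁻¹·BᵀPA = [0.2151 0.7496; -0.0067 0.2891]
A−BK = [3.6840 1.5866; -2.3126 -0.5580]
AᵀP(A−BK) = [3.6840 1.5866; 1.5866 1.7782]
P' = Q + AᵀP(A−BK) = [3.9340 1.5866; 1.5866 2.0282]
tr(P') = 5.9622


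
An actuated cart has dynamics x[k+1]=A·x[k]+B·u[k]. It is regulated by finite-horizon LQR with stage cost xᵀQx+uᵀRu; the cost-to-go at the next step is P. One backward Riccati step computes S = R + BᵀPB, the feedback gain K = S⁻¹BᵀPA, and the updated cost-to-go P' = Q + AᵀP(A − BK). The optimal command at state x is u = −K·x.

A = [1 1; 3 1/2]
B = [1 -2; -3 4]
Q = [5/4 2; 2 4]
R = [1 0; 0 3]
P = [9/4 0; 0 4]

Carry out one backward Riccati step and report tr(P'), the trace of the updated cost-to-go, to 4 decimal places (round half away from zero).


BᵀP = [2.2500 -12.0000; -4.5000 16.0000]
S = R + BᵀPB = [1 0; 0 3] + [38.2500 -52.5000; -52.5000 73.0000] = [39.2500 -52.5000; -52.5000 76.0000]
BᵀPA = [-33.7500 -3.7500; 43.5000 3.5000]
K = S⁻¹·BᵀPA = [-1.2404 -0.4465; -0.2845 -0.2624]
A−BK = [1.6714 0.9217; 0.4168 0.2100]
AᵀP(A−BK) = [8.7619 4.5943; 4.5943 2.4939]
P' = Q + AᵀP(A−BK) = [10.0119 6.5943; 6.5943 6.4939]
tr(P') = 16.5058

16.5058


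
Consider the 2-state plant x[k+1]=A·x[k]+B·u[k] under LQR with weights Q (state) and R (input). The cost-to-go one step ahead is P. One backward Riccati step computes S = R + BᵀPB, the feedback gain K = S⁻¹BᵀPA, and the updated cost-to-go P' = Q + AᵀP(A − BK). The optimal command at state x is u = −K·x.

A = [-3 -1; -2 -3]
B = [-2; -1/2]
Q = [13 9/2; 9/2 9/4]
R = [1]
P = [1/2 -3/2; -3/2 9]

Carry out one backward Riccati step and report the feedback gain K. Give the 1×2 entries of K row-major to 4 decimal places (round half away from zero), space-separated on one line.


BᵀP = [-0.2500 -1.5000]
S = R + BᵀPB = [1] + [1.2500] = [2.2500]
BᵀPA = [3.7500 4.7500]
K = S⁻¹·BᵀPA = [1.6667 2.1111]
A−BK = [0.3333 3.2222; -1.1667 -1.9444]
AᵀP(A−BK) = [16.2500 31.0833; 31.0833 62.4722]
P' = Q + AᵀP(A−BK) = [29.2500 35.5833; 35.5833 64.7222]
tr(P') = 93.9722

1.6667 2.1111


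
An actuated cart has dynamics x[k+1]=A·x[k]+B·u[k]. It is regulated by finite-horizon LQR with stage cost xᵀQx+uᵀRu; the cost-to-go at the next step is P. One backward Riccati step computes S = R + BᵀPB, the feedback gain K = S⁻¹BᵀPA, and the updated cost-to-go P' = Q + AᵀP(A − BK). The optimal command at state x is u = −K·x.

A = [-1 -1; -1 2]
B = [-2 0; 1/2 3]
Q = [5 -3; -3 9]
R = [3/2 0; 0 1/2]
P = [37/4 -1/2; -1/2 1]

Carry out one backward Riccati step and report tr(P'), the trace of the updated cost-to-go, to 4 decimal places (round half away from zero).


BᵀP = [-18.7500 1.5000; -1.5000 3.0000]
S = R + BᵀPB = [3/2 0; 0 1/2] + [38.2500 4.5000; 4.5000 9.0000] = [39.7500 4.5000; 4.5000 9.5000]
BᵀPA = [17.2500 21.7500; -1.5000 7.5000]
K = S⁻¹·BᵀPA = [0.4774 0.4837; -0.3841 0.5603]
A−BK = [-0.0451 -0.0325; -0.0866 0.0771]
AᵀP(A−BK) = [0.4381 0.2461; 0.2461 0.5262]
P' = Q + AᵀP(A−BK) = [5.4381 -2.7539; -2.7539 9.5262]
tr(P') = 14.9643

14.9643


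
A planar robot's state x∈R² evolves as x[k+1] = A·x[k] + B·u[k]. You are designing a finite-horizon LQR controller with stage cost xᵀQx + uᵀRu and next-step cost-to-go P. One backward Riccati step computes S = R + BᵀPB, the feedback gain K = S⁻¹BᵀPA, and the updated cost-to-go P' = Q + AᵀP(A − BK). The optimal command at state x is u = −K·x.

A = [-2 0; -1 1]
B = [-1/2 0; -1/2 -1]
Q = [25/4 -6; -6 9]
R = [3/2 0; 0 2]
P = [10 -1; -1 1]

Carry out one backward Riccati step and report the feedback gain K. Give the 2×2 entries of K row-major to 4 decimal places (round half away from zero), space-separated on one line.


BᵀP = [-4.5000 0.0000; 1.0000 -1.0000]
S = R + BᵀPB = [3/2 0; 0 2] + [2.2500 0.0000; 0.0000 1.0000] = [3.7500 0.0000; 0.0000 3.0000]
BᵀPA = [9.0000 0.0000; -1.0000 -1.0000]
K = S⁻¹·BᵀPA = [2.4000 0.0000; -0.3333 -0.3333]
A−BK = [-0.8000 0.0000; -0.1333 0.6667]
AᵀP(A−BK) = [15.0667 0.6667; 0.6667 0.6667]
P' = Q + AᵀP(A−BK) = [21.3167 -5.3333; -5.3333 9.6667]
tr(P') = 30.9833

2.4000 0.0000 -0.3333 -0.3333


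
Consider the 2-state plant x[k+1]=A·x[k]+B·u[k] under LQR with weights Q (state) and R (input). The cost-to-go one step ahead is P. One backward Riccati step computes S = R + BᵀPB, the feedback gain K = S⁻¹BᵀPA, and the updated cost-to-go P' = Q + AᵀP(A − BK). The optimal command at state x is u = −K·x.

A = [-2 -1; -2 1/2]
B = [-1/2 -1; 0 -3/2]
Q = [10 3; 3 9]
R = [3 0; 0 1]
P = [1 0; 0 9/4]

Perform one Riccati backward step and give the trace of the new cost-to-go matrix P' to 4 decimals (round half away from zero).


22.5162

BᵀP = [-0.5000 0.0000; -1.0000 -3.3750]
S = R + BᵀPB = [3 0; 0 1] + [0.2500 0.5000; 0.5000 6.0625] = [3.2500 0.5000; 0.5000 7.0625]
BᵀPA = [1.0000 0.5000; 8.7500 -0.6875]
K = S⁻¹·BᵀPA = [0.1184 0.1707; 1.2306 -0.1094]
A−BK = [-0.7103 -1.0241; -0.1542 0.3359]
AᵀP(A−BK) = [2.1142 0.5368; 0.5368 1.4019]
P' = Q + AᵀP(A−BK) = [12.1142 3.5368; 3.5368 10.4019]
tr(P') = 22.5162


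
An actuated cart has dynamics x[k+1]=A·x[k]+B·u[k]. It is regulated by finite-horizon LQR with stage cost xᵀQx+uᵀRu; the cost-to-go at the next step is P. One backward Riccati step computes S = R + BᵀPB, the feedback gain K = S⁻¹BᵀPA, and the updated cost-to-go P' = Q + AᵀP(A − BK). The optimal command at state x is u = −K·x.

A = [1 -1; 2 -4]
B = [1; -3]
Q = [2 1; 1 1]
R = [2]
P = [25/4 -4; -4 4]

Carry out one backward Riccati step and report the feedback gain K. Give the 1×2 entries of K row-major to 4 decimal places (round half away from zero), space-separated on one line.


BᵀP = [18.2500 -16.0000]
S = R + BᵀPB = [2] + [66.2500] = [68.2500]
BᵀPA = [-13.7500 45.7500]
K = S⁻¹·BᵀPA = [-0.2015 0.6703]
A−BK = [1.2015 -1.6703; 1.3956 -1.9890]
AᵀP(A−BK) = [3.4799 -5.0330; -5.0330 7.5824]
P' = Q + AᵀP(A−BK) = [5.4799 -4.0330; -4.0330 8.5824]
tr(P') = 14.0623

-0.2015 0.6703


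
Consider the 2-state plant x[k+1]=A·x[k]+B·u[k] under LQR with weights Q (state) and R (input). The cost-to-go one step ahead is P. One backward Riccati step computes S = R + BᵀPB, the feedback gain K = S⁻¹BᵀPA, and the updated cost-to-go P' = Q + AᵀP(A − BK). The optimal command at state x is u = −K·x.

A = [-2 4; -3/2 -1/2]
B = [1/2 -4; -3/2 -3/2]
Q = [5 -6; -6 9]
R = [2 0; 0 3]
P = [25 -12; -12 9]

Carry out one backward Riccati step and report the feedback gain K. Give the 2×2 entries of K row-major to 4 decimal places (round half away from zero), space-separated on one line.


0.3525 1.0882 0.5191 -0.8749

BᵀP = [30.5000 -19.5000; -82.0000 34.5000]
S = R + BᵀPB = [2 0; 0 3] + [44.5000 -92.7500; -92.7500 276.2500] = [46.5000 -92.7500; -92.7500 279.2500]
BᵀPA = [-31.7500 131.7500; 112.2500 -345.2500]
K = S⁻¹·BᵀPA = [0.3525 1.0882; 0.5191 -0.8749]
A−BK = [-0.1000 -0.0437; -0.1926 -0.1800]
AᵀP(A−BK) = [1.1785 -0.4909; -0.4909 4.8154]
P' = Q + AᵀP(A−BK) = [6.1785 -6.4909; -6.4909 13.8154]
tr(P') = 19.9938


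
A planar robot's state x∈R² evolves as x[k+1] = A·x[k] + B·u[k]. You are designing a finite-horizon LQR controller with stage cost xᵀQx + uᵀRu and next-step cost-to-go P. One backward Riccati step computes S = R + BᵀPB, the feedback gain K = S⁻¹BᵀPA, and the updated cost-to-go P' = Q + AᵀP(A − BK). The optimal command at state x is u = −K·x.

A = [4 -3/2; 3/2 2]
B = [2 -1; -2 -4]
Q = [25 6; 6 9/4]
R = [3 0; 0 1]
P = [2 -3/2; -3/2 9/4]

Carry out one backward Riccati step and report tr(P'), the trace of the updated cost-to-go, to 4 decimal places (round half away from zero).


BᵀP = [7.0000 -7.5000; 4.0000 -7.5000]
S = R + BᵀPB = [3 0; 0 1] + [29.0000 23.0000; 23.0000 26.0000] = [32.0000 23.0000; 23.0000 27.0000]
BᵀPA = [16.7500 -25.5000; 4.7500 -21.0000]
K = S⁻¹·BᵀPA = [1.0239 -0.6134; -0.6963 -0.2552]
A−BK = [1.2560 -0.5284; 0.7627 -0.2478]
AᵀP(A−BK) = [5.2198 -2.3877; -2.3877 1.4978]
P' = Q + AᵀP(A−BK) = [30.2198 3.6123; 3.6123 3.7478]
tr(P') = 33.9675

33.9675


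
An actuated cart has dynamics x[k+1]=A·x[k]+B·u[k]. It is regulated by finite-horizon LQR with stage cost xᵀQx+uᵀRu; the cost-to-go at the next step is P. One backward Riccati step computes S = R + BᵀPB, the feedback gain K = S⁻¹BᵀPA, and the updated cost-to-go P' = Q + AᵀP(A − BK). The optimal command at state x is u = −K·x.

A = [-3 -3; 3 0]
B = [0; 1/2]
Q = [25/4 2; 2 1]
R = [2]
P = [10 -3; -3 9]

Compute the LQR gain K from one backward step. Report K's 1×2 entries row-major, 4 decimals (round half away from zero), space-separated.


BᵀP = [-1.5000 4.5000]
S = R + BᵀPB = [2] + [2.2500] = [4.2500]
BᵀPA = [18.0000 4.5000]
K = S⁻¹·BᵀPA = [4.2353 1.0588]
A−BK = [-3.0000 -3.0000; 0.8824 -0.5294]
AᵀP(A−BK) = [148.7647 97.9412; 97.9412 85.2353]
P' = Q + AᵀP(A−BK) = [155.0147 99.9412; 99.9412 86.2353]
tr(P') = 241.2500

4.2353 1.0588


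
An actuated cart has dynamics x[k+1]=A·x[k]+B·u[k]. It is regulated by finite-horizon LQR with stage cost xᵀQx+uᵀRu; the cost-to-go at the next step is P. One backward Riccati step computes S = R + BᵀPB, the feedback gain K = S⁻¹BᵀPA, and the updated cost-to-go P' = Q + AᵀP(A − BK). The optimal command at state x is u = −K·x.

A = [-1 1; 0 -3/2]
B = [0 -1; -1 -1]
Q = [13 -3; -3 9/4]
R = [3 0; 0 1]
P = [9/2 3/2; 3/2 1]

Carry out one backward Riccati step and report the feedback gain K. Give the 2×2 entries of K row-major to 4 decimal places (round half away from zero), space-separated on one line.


-0.0236 0.1772 0.6378 -0.2835

BᵀP = [-1.5000 -1.0000; -6.0000 -2.5000]
S = R + BᵀPB = [3 0; 0 1] + [1.0000 2.5000; 2.5000 8.5000] = [4.0000 2.5000; 2.5000 9.5000]
BᵀPA = [1.5000 0.0000; 6.0000 -2.2500]
K = S⁻¹·BᵀPA = [-0.0236 0.1772; 0.6378 -0.2835]
A−BK = [-0.3622 0.7165; 0.6142 -1.6063]
AᵀP(A−BK) = [0.7087 -0.8150; -0.8150 1.6122]
P' = Q + AᵀP(A−BK) = [13.7087 -3.8150; -3.8150 3.8622]
tr(P') = 17.5709


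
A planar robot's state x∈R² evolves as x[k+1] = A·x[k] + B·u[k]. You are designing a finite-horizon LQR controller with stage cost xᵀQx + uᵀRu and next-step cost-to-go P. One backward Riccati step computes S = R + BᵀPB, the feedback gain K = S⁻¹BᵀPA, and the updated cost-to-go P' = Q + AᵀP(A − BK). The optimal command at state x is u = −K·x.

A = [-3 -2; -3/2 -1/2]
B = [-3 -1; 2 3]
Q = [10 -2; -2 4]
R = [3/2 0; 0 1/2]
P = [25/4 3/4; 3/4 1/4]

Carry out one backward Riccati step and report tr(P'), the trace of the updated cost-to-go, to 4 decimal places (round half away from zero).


BᵀP = [-17.2500 -1.7500; -4.0000 0.0000]
S = R + BᵀPB = [3/2 0; 0 1/2] + [48.2500 12.0000; 12.0000 4.0000] = [49.7500 12.0000; 12.0000 4.5000]
BᵀPA = [54.3750 35.3750; 12.0000 8.0000]
K = S⁻¹·BᵀPA = [1.2606 0.7911; -0.6948 -0.3318]
A−BK = [0.0869 0.0415; -1.9366 -1.0869]
AᵀP(A−BK) = [3.3574 2.0288; 2.0288 1.2322]
P' = Q + AᵀP(A−BK) = [13.3574 0.0288; 0.0288 5.2322]
tr(P') = 18.5896

18.5896


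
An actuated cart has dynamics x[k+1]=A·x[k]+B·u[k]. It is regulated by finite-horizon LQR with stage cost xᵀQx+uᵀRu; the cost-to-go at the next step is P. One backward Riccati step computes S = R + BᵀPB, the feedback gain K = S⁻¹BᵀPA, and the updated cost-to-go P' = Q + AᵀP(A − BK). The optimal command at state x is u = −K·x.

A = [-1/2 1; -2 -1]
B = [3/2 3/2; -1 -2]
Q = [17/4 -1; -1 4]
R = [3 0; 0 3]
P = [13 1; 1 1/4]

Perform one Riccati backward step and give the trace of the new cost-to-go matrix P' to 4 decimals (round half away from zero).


10.3639

BᵀP = [18.5000 1.2500; 17.5000 1.0000]
S = R + BᵀPB = [3 0; 0 3] + [26.5000 25.2500; 25.2500 24.2500] = [29.5000 25.2500; 25.2500 27.2500]
BᵀPA = [-11.7500 17.2500; -10.7500 16.5000]
K = S⁻¹·BᵀPA = [-0.2931 0.3213; -0.1229 0.3078]
A−BK = [0.1240 0.0564; -2.5389 -0.0631]
AᵀP(A−BK) = [1.4848 -0.4160; -0.4160 0.6291]
P' = Q + AᵀP(A−BK) = [5.7348 -1.4160; -1.4160 4.6291]
tr(P') = 10.3639


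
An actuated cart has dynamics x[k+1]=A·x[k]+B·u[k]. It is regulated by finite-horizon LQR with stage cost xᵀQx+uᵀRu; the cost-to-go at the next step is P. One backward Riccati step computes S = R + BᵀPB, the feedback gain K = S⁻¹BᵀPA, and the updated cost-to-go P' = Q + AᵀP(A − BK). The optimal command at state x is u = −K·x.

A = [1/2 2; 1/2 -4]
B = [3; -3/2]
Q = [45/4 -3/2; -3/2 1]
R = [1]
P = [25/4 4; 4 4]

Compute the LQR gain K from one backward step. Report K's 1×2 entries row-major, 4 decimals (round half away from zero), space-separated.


BᵀP = [12.7500 6.0000]
S = R + BᵀPB = [1] + [29.2500] = [30.2500]
BᵀPA = [9.3750 1.5000]
K = S⁻¹·BᵀPA = [0.3099 0.0496]
A−BK = [-0.4298 1.8512; 0.9649 -3.9256]
AᵀP(A−BK) = [1.6570 -6.2149; -6.2149 24.9256]
P' = Q + AᵀP(A−BK) = [12.9070 -7.7149; -7.7149 25.9256]
tr(P') = 38.8326

0.3099 0.0496


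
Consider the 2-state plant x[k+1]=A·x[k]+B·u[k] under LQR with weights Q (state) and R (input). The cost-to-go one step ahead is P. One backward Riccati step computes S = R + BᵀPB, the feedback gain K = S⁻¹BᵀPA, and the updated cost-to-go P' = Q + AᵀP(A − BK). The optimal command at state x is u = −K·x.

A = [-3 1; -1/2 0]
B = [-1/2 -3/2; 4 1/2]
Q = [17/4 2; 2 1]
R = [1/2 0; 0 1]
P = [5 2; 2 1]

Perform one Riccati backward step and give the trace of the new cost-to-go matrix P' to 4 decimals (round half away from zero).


9.4326

BᵀP = [5.5000 3.0000; -6.5000 -2.5000]
S = R + BᵀPB = [1/2 0; 0 1] + [9.2500 -6.7500; -6.7500 8.5000] = [9.7500 -6.7500; -6.7500 9.5000]
BᵀPA = [-18.0000 5.5000; 20.7500 -6.5000]
K = S⁻¹·BᵀPA = [-0.6574 0.1780; 1.7171 -0.5578]
A−BK = [-0.7530 0.2523; 1.2709 -0.4329]
AᵀP(A−BK) = [3.7869 -1.2231; -1.2231 0.3958]
P' = Q + AᵀP(A−BK) = [8.0369 0.7769; 0.7769 1.3958]
tr(P') = 9.4326


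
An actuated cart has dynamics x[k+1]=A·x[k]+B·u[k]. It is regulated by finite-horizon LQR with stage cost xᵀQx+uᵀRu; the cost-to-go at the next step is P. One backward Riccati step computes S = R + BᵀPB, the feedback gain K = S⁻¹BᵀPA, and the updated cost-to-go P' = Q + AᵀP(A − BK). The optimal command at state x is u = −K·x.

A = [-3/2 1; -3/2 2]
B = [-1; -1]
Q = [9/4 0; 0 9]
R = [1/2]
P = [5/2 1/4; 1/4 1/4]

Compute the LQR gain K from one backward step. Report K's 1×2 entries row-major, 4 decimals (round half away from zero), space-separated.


1.3000 -1.0000

BᵀP = [-2.7500 -0.5000]
S = R + BᵀPB = [1/2] + [3.2500] = [3.7500]
BᵀPA = [4.8750 -3.7500]
K = S⁻¹·BᵀPA = [1.3000 -1.0000]
A−BK = [-0.2000 0.0000; -0.2000 1.0000]
AᵀP(A−BK) = [0.9750 -0.7500; -0.7500 0.7500]
P' = Q + AᵀP(A−BK) = [3.2250 -0.7500; -0.7500 9.7500]
tr(P') = 12.9750


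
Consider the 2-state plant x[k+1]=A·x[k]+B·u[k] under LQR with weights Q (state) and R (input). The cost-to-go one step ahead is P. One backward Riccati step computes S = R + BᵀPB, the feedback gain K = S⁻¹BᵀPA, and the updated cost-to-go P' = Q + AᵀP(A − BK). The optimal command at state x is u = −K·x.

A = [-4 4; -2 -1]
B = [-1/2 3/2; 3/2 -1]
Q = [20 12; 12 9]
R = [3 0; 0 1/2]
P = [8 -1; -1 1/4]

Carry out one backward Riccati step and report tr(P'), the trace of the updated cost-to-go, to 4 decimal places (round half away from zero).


37.2346

BᵀP = [-5.5000 0.8750; 13.0000 -1.7500]
S = R + BᵀPB = [3 0; 0 1/2] + [4.0625 -9.1250; -9.1250 21.2500] = [7.0625 -9.1250; -9.1250 21.7500]
BᵀPA = [20.2500 -22.8750; -48.5000 53.7500]
K = S⁻¹·BᵀPA = [-0.0302 -0.1004; -2.2426 2.4291]
A−BK = [-0.6513 0.3061; -4.1972 1.5797]
AᵀP(A−BK) = [4.8476 -3.6535; -3.6535 3.3869]
P' = Q + AᵀP(A−BK) = [24.8476 8.3465; 8.3465 12.3869]
tr(P') = 37.2346


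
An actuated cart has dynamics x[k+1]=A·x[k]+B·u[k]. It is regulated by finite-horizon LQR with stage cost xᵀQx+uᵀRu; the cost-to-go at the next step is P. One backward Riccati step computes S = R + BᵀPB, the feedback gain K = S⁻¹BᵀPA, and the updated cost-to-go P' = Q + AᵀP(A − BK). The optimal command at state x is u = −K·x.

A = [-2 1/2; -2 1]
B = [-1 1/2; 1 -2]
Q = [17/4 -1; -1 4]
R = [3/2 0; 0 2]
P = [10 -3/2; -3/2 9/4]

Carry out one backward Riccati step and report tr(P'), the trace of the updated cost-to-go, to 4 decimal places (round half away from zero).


24.9899

BᵀP = [-11.5000 3.7500; 8.0000 -5.2500]
S = R + BᵀPB = [3/2 0; 0 2] + [15.2500 -13.2500; -13.2500 14.5000] = [16.7500 -13.2500; -13.2500 16.5000]
BᵀPA = [15.5000 -2.0000; -5.5000 -1.2500]
K = S⁻¹·BᵀPA = [1.8140 -0.4916; 1.1234 -0.4706]
A−BK = [-0.7477 0.2436; -1.5673 0.5505]
AᵀP(A−BK) = [15.0614 -4.9678; -4.9678 1.6785]
P' = Q + AᵀP(A−BK) = [19.3114 -5.9678; -5.9678 5.6785]
tr(P') = 24.9899


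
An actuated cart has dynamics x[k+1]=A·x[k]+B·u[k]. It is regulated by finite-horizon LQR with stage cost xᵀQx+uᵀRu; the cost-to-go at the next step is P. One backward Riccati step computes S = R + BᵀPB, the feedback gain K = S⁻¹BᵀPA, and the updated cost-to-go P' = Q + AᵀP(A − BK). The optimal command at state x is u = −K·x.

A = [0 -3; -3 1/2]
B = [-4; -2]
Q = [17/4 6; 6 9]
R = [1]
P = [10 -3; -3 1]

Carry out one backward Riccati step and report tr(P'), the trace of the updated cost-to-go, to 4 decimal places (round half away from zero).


BᵀP = [-34.0000 10.0000]
S = R + BᵀPB = [1] + [116.0000] = [117.0000]
BᵀPA = [-30.0000 107.0000]
K = S⁻¹·BᵀPA = [-0.2564 0.9145]
A−BK = [-1.0256 0.6581; -3.5128 2.3291]
AᵀP(A−BK) = [1.3077 -1.0641; -1.0641 1.3953]
P' = Q + AᵀP(A−BK) = [5.5577 4.9359; 4.9359 10.3953]
tr(P') = 15.9530

15.9530


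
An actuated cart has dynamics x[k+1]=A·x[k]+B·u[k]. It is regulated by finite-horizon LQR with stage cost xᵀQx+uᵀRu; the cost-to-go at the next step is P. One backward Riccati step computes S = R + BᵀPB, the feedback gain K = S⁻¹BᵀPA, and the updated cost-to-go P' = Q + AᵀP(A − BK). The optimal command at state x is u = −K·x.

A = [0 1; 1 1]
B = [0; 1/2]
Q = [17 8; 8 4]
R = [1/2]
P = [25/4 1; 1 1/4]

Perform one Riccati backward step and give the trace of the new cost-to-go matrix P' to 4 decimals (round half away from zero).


BᵀP = [0.5000 0.1250]
S = R + BᵀPB = [1/2] + [0.0625] = [0.5625]
BᵀPA = [0.1250 0.6250]
K = S⁻¹·BᵀPA = [0.2222 1.1111]
A−BK = [0.0000 1.0000; 0.8889 0.4444]
AᵀP(A−BK) = [0.2222 1.1111; 1.1111 7.8056]
P' = Q + AᵀP(A−BK) = [17.2222 9.1111; 9.1111 11.8056]
tr(P') = 29.0278

29.0278


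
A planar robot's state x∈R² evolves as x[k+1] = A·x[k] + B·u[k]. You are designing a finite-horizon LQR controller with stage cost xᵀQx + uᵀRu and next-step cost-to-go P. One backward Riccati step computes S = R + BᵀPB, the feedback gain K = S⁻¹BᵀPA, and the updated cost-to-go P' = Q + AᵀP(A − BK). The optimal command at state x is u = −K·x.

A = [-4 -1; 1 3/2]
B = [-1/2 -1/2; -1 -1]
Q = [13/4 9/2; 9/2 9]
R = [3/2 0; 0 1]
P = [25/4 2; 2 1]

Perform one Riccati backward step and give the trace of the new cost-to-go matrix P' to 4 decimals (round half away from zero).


BᵀP = [-5.1250 -2.0000; -5.1250 -2.0000]
S = R + BᵀPB = [3/2 0; 0 1] + [4.5625 4.5625; 4.5625 4.5625] = [6.0625 4.5625; 4.5625 5.5625]
BᵀPA = [18.5000 2.1250; 18.5000 2.1250]
K = S⁻¹·BᵀPA = [1.4334 0.1646; 2.1501 0.2470]
A−BK = [-2.2082 -0.7942; 4.5835 1.9116]
AᵀP(A−BK) = [18.7046 4.8850; 4.8850 1.6253]
P' = Q + AᵀP(A−BK) = [21.9546 9.3850; 9.3850 10.6253]
tr(P') = 32.5799

32.5799


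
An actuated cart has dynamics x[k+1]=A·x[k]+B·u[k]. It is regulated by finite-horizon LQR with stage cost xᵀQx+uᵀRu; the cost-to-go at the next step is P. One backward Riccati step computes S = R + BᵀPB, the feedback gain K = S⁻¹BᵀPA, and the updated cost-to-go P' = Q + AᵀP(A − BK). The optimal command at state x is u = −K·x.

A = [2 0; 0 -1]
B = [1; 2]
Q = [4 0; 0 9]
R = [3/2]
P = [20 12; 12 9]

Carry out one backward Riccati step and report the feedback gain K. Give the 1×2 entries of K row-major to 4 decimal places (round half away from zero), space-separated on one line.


BᵀP = [44.0000 30.0000]
S = R + BᵀPB = [3/2] + [104.0000] = [105.5000]
BᵀPA = [88.0000 -30.0000]
K = S⁻¹·BᵀPA = [0.8341 -0.2844]
A−BK = [1.1659 0.2844; -1.6682 -0.4313]
AᵀP(A−BK) = [6.5972 1.0237; 1.0237 0.4692]
P' = Q + AᵀP(A−BK) = [10.5972 1.0237; 1.0237 9.4692]
tr(P') = 20.0664

0.8341 -0.2844


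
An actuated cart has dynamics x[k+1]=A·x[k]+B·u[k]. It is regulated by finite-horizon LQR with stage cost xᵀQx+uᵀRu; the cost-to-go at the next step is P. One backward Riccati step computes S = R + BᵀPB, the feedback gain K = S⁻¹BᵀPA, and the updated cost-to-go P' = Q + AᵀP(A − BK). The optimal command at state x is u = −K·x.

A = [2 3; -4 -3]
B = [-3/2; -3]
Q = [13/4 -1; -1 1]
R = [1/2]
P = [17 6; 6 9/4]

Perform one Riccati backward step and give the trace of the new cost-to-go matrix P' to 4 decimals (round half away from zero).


11.0702

BᵀP = [-43.5000 -15.7500]
S = R + BᵀPB = [1/2] + [112.5000] = [113.0000]
BᵀPA = [-24.0000 -83.2500]
K = S⁻¹·BᵀPA = [-0.2124 -0.7367]
A−BK = [1.6814 1.8949; -4.6372 -5.2102]
AᵀP(A−BK) = [2.9027 3.3186; 3.3186 3.9176]
P' = Q + AᵀP(A−BK) = [6.1527 2.3186; 2.3186 4.9176]
tr(P') = 11.0702


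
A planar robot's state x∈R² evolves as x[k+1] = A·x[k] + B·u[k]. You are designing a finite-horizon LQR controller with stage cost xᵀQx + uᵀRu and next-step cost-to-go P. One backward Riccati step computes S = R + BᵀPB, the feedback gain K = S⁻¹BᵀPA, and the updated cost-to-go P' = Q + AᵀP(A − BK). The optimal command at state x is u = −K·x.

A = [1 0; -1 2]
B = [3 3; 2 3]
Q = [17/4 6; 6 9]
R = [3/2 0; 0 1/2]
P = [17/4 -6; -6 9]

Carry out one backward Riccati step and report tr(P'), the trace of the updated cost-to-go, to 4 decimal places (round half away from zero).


BᵀP = [0.7500 0.0000; -5.2500 9.0000]
S = R + BᵀPB = [3/2 0; 0 1/2] + [2.2500 2.2500; 2.2500 11.2500] = [3.7500 2.2500; 2.2500 11.7500]
BᵀPA = [0.7500 0.0000; -14.2500 18.0000]
K = S⁻¹·BᵀPA = [1.0481 -1.0385; -1.4135 1.7308]
A−BK = [2.0962 -2.0769; 1.1442 -1.1154]
AᵀP(A−BK) = [4.3221 -4.5577; -4.5577 4.8462]
P' = Q + AᵀP(A−BK) = [8.5721 1.4423; 1.4423 13.8462]
tr(P') = 22.4183

22.4183


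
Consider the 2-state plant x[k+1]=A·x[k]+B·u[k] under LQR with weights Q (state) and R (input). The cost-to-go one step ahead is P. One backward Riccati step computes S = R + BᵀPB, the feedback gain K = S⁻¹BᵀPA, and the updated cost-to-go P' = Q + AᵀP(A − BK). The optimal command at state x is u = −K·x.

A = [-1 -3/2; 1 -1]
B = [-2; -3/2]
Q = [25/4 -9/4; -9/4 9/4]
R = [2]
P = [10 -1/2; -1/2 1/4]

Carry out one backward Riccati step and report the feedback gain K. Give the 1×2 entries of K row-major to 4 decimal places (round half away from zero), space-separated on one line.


0.5024 0.7141

BᵀP = [-19.2500 0.6250]
S = R + BᵀPB = [2] + [37.5625] = [39.5625]
BᵀPA = [19.8750 28.2500]
K = S⁻¹·BᵀPA = [0.5024 0.7141]
A−BK = [0.0047 -0.0719; 1.7536 0.0711]
AᵀP(A−BK) = [1.2654 0.8081; 0.8081 1.0778]
P' = Q + AᵀP(A−BK) = [7.5154 -1.4419; -1.4419 3.3278]
tr(P') = 10.8432


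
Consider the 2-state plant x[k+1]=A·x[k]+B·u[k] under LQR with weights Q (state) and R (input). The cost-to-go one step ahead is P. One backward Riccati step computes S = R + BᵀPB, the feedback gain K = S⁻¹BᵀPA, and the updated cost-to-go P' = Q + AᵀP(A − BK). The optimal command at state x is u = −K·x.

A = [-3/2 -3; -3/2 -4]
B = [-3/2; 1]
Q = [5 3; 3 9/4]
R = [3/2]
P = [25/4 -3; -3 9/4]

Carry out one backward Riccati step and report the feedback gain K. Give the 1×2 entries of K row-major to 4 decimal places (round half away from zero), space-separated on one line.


BᵀP = [-12.3750 6.7500]
S = R + BᵀPB = [3/2] + [25.3125] = [26.8125]
BᵀPA = [8.4375 10.1250]
K = S⁻¹·BᵀPA = [0.3147 0.3776]
A−BK = [-1.0280 -2.4336; -1.8147 -4.3776]
AᵀP(A−BK) = [2.9698 6.9388; 6.9388 16.4266]
P' = Q + AᵀP(A−BK) = [7.9698 9.9388; 9.9388 18.6766]
tr(P') = 26.6464

0.3147 0.3776


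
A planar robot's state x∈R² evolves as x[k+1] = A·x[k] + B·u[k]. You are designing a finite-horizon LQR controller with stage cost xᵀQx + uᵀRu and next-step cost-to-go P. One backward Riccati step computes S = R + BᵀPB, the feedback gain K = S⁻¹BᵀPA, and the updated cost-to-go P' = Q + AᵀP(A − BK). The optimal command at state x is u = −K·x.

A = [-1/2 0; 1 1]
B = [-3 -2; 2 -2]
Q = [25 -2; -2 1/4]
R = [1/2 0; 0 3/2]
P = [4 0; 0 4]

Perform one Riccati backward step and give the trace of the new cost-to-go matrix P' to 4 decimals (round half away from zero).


25.4994

BᵀP = [-12.0000 8.0000; -8.0000 -8.0000]
S = R + BᵀPB = [1/2 0; 0 3/2] + [52.0000 8.0000; 8.0000 32.0000] = [52.5000 8.0000; 8.0000 33.5000]
BᵀPA = [14.0000 8.0000; -4.0000 -8.0000]
K = S⁻¹·BᵀPA = [0.2956 0.1959; -0.1900 -0.2856]
A−BK = [0.0069 0.0165; 0.0288 0.0370]
AᵀP(A−BK) = [0.1013 0.1151; 0.1151 0.1481]
P' = Q + AᵀP(A−BK) = [25.1013 -1.8849; -1.8849 0.3981]
tr(P') = 25.4994


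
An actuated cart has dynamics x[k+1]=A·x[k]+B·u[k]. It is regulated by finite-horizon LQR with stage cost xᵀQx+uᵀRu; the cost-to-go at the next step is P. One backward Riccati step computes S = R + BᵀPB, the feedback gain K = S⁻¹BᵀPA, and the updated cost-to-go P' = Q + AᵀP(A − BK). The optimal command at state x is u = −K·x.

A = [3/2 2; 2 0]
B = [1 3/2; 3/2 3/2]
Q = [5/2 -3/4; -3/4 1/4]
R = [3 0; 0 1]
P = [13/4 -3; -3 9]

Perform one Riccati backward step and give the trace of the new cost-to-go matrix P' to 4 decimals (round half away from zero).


15.1219

BᵀP = [-1.2500 10.5000; 0.3750 9.0000]
S = R + BᵀPB = [3 0; 0 1] + [14.5000 13.8750; 13.8750 14.0625] = [17.5000 13.8750; 13.8750 15.0625]
BᵀPA = [19.1250 -2.5000; 18.5625 0.7500]
K = S⁻¹·BᵀPA = [0.4293 -0.6762; 0.8369 0.6727]
A−BK = [-0.1847 1.6672; 0.1007 0.0053]
AᵀP(A−BK) = [1.5669 -1.8044; -1.8044 10.8050]
P' = Q + AᵀP(A−BK) = [4.0669 -2.5544; -2.5544 11.0550]
tr(P') = 15.1219


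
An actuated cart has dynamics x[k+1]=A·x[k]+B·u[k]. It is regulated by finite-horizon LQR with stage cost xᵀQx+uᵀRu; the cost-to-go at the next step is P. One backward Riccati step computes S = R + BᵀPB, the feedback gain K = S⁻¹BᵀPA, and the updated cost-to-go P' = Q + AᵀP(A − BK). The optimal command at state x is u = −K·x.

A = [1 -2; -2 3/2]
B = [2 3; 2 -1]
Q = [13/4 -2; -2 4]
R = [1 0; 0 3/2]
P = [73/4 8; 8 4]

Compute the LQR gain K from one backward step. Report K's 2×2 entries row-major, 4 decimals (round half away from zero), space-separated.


BᵀP = [52.5000 24.0000; 46.7500 20.0000]
S = R + BᵀPB = [1 0; 0 3/2] + [153.0000 133.5000; 133.5000 120.2500] = [154.0000 133.5000; 133.5000 121.7500]
BᵀPA = [4.5000 -69.0000; 6.7500 -63.5000]
K = S⁻¹·BᵀPA = [-0.3810 0.0825; 0.4732 -0.6120]
A−BK = [0.3424 -0.3289; -0.7649 0.7230]
AᵀP(A−BK) = [0.7704 -0.7401; -0.7401 0.8291]
P' = Q + AᵀP(A−BK) = [4.0204 -2.7401; -2.7401 4.8291]
tr(P') = 8.8495

-0.3810 0.0825 0.4732 -0.6120


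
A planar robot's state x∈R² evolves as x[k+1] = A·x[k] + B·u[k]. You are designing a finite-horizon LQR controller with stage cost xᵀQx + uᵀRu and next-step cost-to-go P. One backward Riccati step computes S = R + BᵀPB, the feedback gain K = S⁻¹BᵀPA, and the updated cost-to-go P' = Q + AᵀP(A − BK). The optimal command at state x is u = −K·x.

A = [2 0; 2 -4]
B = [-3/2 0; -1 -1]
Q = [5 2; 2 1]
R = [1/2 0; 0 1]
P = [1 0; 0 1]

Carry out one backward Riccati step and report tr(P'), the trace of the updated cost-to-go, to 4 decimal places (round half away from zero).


BᵀP = [-1.5000 -1.0000; 0.0000 -1.0000]
S = R + BᵀPB = [1/2 0; 0 1] + [3.2500 1.0000; 1.0000 1.0000] = [3.7500 1.0000; 1.0000 2.0000]
BᵀPA = [-5.0000 4.0000; -2.0000 4.0000]
K = S⁻¹·BᵀPA = [-1.2308 0.6154; -0.3846 1.6923]
A−BK = [0.1538 0.9231; 0.3846 -1.6923]
AᵀP(A−BK) = [1.0769 -1.5385; -1.5385 6.7692]
P' = Q + AᵀP(A−BK) = [6.0769 0.4615; 0.4615 7.7692]
tr(P') = 13.8462

13.8462


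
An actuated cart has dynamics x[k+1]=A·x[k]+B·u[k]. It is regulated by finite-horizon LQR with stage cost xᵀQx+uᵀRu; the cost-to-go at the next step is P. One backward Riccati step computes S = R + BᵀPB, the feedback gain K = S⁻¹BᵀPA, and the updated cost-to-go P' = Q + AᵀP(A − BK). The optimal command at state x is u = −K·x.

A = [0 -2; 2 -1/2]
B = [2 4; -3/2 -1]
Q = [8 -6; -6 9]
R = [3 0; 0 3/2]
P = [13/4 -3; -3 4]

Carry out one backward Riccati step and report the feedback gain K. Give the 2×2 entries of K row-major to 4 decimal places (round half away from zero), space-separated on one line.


BᵀP = [11.0000 -12.0000; 16.0000 -16.0000]
S = R + BᵀPB = [3 0; 0 3/2] + [40.0000 56.0000; 56.0000 80.0000] = [43.0000 56.0000; 56.0000 81.5000]
BᵀPA = [-24.0000 -16.0000; -32.0000 -24.0000]
K = S⁻¹·BᵀPA = [-0.4450 0.1085; -0.0868 -0.3691]
A−BK = [1.2374 -0.7408; 1.2456 -0.7062]
AᵀP(A−BK) = [2.5400 -1.2049; -1.2049 0.8792]
P' = Q + AᵀP(A−BK) = [10.5400 -7.2049; -7.2049 9.8792]
tr(P') = 20.4193

-0.4450 0.1085 -0.0868 -0.3691


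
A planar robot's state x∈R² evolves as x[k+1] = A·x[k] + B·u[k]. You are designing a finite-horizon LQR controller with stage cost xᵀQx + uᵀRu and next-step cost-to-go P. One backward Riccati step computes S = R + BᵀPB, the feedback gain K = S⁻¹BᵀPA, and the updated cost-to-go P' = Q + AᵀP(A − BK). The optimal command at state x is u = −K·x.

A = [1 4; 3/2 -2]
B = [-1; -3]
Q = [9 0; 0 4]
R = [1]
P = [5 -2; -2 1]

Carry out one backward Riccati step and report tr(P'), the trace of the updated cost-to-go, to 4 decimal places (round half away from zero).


118.1667

BᵀP = [1.0000 -1.0000]
S = R + BᵀPB = [1] + [2.0000] = [3.0000]
BᵀPA = [-0.5000 6.0000]
K = S⁻¹·BᵀPA = [-0.1667 2.0000]
A−BK = [0.8333 6.0000; 1.0000 4.0000]
AᵀP(A−BK) = [1.1667 10.0000; 10.0000 104.0000]
P' = Q + AᵀP(A−BK) = [10.1667 10.0000; 10.0000 108.0000]
tr(P') = 118.1667


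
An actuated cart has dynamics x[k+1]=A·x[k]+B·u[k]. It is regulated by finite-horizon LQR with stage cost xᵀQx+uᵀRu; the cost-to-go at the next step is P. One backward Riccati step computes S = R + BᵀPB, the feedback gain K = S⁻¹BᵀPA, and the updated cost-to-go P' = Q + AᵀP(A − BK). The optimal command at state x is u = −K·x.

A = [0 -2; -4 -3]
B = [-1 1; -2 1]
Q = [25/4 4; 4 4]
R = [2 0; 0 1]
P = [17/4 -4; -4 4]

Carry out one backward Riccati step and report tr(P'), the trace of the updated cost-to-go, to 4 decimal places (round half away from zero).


34.6371

BᵀP = [3.7500 -4.0000; 0.2500 0.0000]
S = R + BᵀPB = [2 0; 0 1] + [4.2500 -0.2500; -0.2500 0.2500] = [6.2500 -0.2500; -0.2500 1.2500]
BᵀPA = [16.0000 4.5000; 0.0000 -0.5000]
K = S⁻¹·BᵀPA = [2.5806 0.7097; 0.5161 -0.2581]
A−BK = [2.0645 -1.0323; 0.6452 -1.3226]
AᵀP(A−BK) = [22.7097 4.6452; 4.6452 1.6774]
P' = Q + AᵀP(A−BK) = [28.9597 8.6452; 8.6452 5.6774]
tr(P') = 34.6371


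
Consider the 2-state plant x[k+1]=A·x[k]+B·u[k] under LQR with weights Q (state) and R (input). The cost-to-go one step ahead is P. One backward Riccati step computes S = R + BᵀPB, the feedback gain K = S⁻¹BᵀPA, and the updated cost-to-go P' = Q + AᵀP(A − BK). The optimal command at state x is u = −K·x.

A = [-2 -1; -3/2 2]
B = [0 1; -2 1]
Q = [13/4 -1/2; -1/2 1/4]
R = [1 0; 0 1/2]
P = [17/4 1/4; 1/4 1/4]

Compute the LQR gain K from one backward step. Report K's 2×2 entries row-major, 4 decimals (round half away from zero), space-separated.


BᵀP = [-0.5000 -0.5000; 4.5000 0.5000]
S = R + BᵀPB = [1 0; 0 1/2] + [1.0000 -1.0000; -1.0000 5.0000] = [2.0000 -1.0000; -1.0000 5.5000]
BᵀPA = [1.7500 -0.5000; -9.7500 -3.5000]
K = S⁻¹·BᵀPA = [-0.0125 -0.6250; -1.7750 -0.7500]
A−BK = [-0.2250 -0.2500; 0.2500 1.5000]
AᵀP(A−BK) = [1.7781 0.9063; 0.9063 1.3125]
P' = Q + AᵀP(A−BK) = [5.0281 0.4063; 0.4063 1.5625]
tr(P') = 6.5906

-0.0125 -0.6250 -1.7750 -0.7500


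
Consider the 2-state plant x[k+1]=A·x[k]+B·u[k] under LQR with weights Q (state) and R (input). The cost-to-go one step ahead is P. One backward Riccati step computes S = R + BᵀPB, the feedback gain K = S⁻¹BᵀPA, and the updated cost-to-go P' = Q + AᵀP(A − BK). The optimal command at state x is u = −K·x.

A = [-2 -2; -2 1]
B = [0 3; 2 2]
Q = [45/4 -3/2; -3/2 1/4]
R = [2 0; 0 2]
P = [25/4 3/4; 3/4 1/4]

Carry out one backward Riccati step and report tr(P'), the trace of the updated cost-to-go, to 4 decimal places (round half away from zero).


13.7178

BᵀP = [1.5000 0.5000; 20.2500 2.7500]
S = R + BᵀPB = [2 0; 0 2] + [1.0000 5.5000; 5.5000 66.2500] = [3.0000 5.5000; 5.5000 68.2500]
BᵀPA = [-4.0000 -2.5000; -46.0000 -37.7500]
K = S⁻¹·BᵀPA = [-0.1146 0.2120; -0.6648 -0.5702]
A−BK = [-0.0057 -0.2894; -0.4413 1.7163]
AᵀP(A−BK) = [0.9628 0.6189; 0.6189 1.2550]
P' = Q + AᵀP(A−BK) = [12.2128 -0.8811; -0.8811 1.5050]
tr(P') = 13.7178


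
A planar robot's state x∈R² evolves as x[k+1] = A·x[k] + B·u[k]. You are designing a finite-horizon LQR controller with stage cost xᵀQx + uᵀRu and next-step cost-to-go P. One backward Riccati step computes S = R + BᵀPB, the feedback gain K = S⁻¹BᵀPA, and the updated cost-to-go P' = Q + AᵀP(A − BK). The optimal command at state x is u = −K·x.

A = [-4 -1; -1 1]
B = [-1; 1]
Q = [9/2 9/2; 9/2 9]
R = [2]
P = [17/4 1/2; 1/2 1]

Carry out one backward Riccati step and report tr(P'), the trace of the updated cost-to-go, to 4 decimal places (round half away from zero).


54.2200

BᵀP = [-3.7500 0.5000]
S = R + BᵀPB = [2] + [4.2500] = [6.2500]
BᵀPA = [14.5000 4.2500]
K = S⁻¹·BᵀPA = [2.3200 0.6800]
A−BK = [-1.6800 -0.3200; -3.3200 0.3200]
AᵀP(A−BK) = [39.3600 4.6400; 4.6400 1.3600]
P' = Q + AᵀP(A−BK) = [43.8600 9.1400; 9.1400 10.3600]
tr(P') = 54.2200


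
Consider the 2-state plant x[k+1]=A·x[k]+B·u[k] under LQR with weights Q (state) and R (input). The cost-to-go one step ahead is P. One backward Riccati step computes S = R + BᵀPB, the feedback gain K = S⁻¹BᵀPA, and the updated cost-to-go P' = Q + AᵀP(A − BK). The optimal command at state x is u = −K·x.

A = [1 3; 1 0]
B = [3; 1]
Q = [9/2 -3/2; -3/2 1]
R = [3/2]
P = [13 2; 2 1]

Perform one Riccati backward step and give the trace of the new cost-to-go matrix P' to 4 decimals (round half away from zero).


7.9297

BᵀP = [41.0000 7.0000]
S = R + BᵀPB = [3/2] + [130.0000] = [131.5000]
BᵀPA = [48.0000 123.0000]
K = S⁻¹·BᵀPA = [0.3650 0.9354]
A−BK = [-0.0951 0.1939; 0.6350 -0.9354]
AᵀP(A−BK) = [0.4791 0.1027; 0.1027 1.9506]
P' = Q + AᵀP(A−BK) = [4.9791 -1.3973; -1.3973 2.9506]
tr(P') = 7.9297


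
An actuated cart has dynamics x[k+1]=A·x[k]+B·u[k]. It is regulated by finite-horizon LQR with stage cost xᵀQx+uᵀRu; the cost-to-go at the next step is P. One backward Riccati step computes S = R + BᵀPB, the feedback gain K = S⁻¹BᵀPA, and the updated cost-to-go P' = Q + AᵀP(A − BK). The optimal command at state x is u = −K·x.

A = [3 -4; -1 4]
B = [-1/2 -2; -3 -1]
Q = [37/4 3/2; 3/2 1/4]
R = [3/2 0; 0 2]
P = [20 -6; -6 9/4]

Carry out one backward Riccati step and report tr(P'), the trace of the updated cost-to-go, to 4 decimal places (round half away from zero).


35.3078

BᵀP = [8.0000 -3.7500; -34.0000 9.7500]
S = R + BᵀPB = [3/2 0; 0 2] + [7.2500 -12.2500; -12.2500 58.2500] = [8.7500 -12.2500; -12.2500 60.2500]
BᵀPA = [27.7500 -47.0000; -111.7500 175.0000]
K = S⁻¹·BᵀPA = [0.8034 -1.8243; -1.6914 2.5336]
A−BK = [0.0189 0.1551; -0.2811 1.0607]
AᵀP(A−BK) = [6.9387 -11.2403; -11.2403 18.8691]
P' = Q + AᵀP(A−BK) = [16.1887 -9.7403; -9.7403 19.1191]
tr(P') = 35.3078


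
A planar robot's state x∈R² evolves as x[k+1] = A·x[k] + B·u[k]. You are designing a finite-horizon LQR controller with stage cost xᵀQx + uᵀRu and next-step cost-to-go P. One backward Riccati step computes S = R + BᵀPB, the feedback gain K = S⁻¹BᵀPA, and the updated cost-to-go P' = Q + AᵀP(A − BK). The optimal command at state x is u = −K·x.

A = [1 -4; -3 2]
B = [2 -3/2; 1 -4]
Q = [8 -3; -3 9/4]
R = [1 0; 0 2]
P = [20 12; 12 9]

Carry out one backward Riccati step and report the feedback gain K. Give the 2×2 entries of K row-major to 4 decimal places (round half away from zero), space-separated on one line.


BᵀP = [52.0000 33.0000; -78.0000 -54.0000]
S = R + BᵀPB = [1 0; 0 2] + [137.0000 -210.0000; -210.0000 333.0000] = [138.0000 -210.0000; -210.0000 335.0000]
BᵀPA = [-47.0000 -142.0000; 84.0000 204.0000]
K = S⁻¹·BᵀPA = [0.8897 -2.2207; 0.8085 -0.7831]
A−BK = [0.4333 -0.7333; -0.6559 1.0883]
AᵀP(A−BK) = [2.9047 -4.5906; -4.5906 8.4188]
P' = Q + AᵀP(A−BK) = [10.9047 -7.5906; -7.5906 10.6688]
tr(P') = 21.5735

0.8897 -2.2207 0.8085 -0.7831


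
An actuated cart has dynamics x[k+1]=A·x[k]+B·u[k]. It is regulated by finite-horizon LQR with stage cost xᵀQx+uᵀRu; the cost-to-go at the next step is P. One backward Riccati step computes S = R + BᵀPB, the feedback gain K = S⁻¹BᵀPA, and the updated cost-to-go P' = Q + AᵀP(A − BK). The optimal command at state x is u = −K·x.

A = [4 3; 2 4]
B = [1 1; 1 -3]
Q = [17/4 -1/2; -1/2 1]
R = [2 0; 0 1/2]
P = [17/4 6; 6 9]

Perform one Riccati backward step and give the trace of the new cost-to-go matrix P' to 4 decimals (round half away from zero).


19.9293

BᵀP = [10.2500 15.0000; -13.7500 -21.0000]
S = R + BᵀPB = [2 0; 0 1/2] + [25.2500 -34.7500; -34.7500 49.2500] = [27.2500 -34.7500; -34.7500 49.7500]
BᵀPA = [71.0000 90.7500; -97.0000 -125.2500]
K = S⁻¹·BᵀPA = [1.0903 1.0962; -1.1882 -1.7519]
A−BK = [4.0979 3.6557; -2.6549 -2.3519]
AᵀP(A−BK) = [7.3350 7.2354; 7.2354 7.3443]
P' = Q + AᵀP(A−BK) = [11.5850 6.7354; 6.7354 8.3443]
tr(P') = 19.9293
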